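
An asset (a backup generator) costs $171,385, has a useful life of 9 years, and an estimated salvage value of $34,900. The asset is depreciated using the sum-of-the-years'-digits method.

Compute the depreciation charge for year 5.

Depreciable base = $171,385 − $34,900 = $136,485.
Sum of the years' digits = 9+8+7+6+5+4+3+2+1 = 45.
Year 1: $136,485 × 9/45 = $27,297. Book value $144,088.
Year 2: $136,485 × 8/45 = $24,264. Book value $119,824.
Year 3: $136,485 × 7/45 = $21,231. Book value $98,593.
Year 4: $136,485 × 6/45 = $18,198. Book value $80,395.
Year 5: $136,485 × 5/45 = $15,165. Book value $65,230.

$15,165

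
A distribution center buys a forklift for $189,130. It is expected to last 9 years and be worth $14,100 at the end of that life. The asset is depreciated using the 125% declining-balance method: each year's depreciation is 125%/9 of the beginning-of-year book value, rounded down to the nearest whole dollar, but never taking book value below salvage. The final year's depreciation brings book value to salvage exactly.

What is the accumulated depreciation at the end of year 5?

Depreciable base = $189,130 − $14,100 = $175,030.
Year 1: ⌊$189,130 × 125%/9⌋ = $26,268. Book value $162,862.
Year 2: ⌊$162,862 × 125%/9⌋ = $22,619. Book value $140,243.
Year 3: ⌊$140,243 × 125%/9⌋ = $19,478. Book value $120,765.
Year 4: ⌊$120,765 × 125%/9⌋ = $16,772. Book value $103,993.
Year 5: ⌊$103,993 × 125%/9⌋ = $14,443. Book value $89,550.
Accumulated through year 5 = $189,130 − $89,550 = $99,580.

$99,580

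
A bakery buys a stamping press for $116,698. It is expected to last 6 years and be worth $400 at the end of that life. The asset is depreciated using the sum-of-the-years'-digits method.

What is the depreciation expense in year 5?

$11,076

Depreciable base = $116,698 − $400 = $116,298.
Sum of the years' digits = 6+5+4+3+2+1 = 21.
Year 1: $116,298 × 6/21 = $33,228. Book value $83,470.
Year 2: $116,298 × 5/21 = $27,690. Book value $55,780.
Year 3: $116,298 × 4/21 = $22,152. Book value $33,628.
Year 4: $116,298 × 3/21 = $16,614. Book value $17,014.
Year 5: $116,298 × 2/21 = $11,076. Book value $5,938.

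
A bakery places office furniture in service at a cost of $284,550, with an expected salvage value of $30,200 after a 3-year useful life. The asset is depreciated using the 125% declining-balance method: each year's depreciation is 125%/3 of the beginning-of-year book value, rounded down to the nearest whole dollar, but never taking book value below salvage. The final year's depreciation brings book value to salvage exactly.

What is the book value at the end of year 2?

Depreciable base = $284,550 − $30,200 = $254,350.
Year 1: ⌊$284,550 × 125%/3⌋ = $118,562. Book value $165,988.
Year 2: ⌊$165,988 × 125%/3⌋ = $69,161. Book value $96,827.

$96,827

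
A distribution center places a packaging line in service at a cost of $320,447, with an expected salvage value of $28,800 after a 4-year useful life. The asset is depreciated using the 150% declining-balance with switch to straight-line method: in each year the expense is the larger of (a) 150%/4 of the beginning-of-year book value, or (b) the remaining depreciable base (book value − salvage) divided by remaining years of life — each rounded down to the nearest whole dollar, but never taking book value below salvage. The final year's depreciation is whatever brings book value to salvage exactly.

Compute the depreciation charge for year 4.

$48,188

Depreciable base = $320,447 − $28,800 = $291,647.
Year 1: DB = ⌊$320,447 × 150%/4⌋ = $120,167; SL = ⌊$291,647/4⌋ = $72,911 → take DB $120,167. Book value $200,280.
Year 2: DB = ⌊$200,280 × 150%/4⌋ = $75,105; SL = ⌊$171,480/3⌋ = $57,160 → take DB $75,105. Book value $125,175.
Year 3: DB = ⌊$125,175 × 150%/4⌋ = $46,940; SL = ⌊$96,375/2⌋ = $48,187 → take SL $48,187. Book value $76,988.
Year 4 (final): $76,988 − $28,800 = $48,188. Book value $28,800.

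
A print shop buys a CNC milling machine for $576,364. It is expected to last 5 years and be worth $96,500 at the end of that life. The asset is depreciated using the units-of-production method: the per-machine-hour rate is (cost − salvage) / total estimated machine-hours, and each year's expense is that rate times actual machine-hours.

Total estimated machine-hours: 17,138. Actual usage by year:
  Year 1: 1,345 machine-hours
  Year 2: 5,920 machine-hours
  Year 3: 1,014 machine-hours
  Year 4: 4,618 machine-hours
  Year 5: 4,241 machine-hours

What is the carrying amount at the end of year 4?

$215,248

Depreciable base = $576,364 − $96,500 = $479,864.
Rate = $479,864 / 17,138 machine-hours = $28 per machine-hour.
Year 1: 1,345 × $28 = $37,660. Book value $538,704.
Year 2: 5,920 × $28 = $165,760. Book value $372,944.
Year 3: 1,014 × $28 = $28,392. Book value $344,552.
Year 4: 4,618 × $28 = $129,304. Book value $215,248.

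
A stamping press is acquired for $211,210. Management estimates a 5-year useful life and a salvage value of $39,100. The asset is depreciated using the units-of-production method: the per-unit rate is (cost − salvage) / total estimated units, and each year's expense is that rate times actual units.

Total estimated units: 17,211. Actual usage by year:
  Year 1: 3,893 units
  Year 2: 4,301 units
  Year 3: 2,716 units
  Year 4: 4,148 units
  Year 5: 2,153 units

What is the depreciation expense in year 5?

Depreciable base = $211,210 − $39,100 = $172,110.
Rate = $172,110 / 17,211 units = $10 per unit.
Year 1: 3,893 × $10 = $38,930. Book value $172,280.
Year 2: 4,301 × $10 = $43,010. Book value $129,270.
Year 3: 2,716 × $10 = $27,160. Book value $102,110.
Year 4: 4,148 × $10 = $41,480. Book value $60,630.
Year 5: 2,153 × $10 = $21,530. Book value $39,100.

$21,530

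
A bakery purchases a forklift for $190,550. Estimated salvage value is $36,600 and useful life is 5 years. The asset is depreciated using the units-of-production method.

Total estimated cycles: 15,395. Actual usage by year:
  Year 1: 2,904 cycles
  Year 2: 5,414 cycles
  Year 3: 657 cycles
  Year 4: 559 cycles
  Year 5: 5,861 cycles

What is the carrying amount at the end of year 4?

Depreciable base = $190,550 − $36,600 = $153,950.
Rate = $153,950 / 15,395 cycles = $10 per cycle.
Year 1: 2,904 × $10 = $29,040. Book value $161,510.
Year 2: 5,414 × $10 = $54,140. Book value $107,370.
Year 3: 657 × $10 = $6,570. Book value $100,800.
Year 4: 559 × $10 = $5,590. Book value $95,210.

$95,210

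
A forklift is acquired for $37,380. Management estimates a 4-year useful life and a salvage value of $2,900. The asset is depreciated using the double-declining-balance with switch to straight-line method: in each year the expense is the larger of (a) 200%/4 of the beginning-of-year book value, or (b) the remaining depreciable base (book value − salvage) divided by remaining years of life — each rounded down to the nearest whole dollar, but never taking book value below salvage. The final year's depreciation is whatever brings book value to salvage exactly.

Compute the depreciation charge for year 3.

$4,672

Depreciable base = $37,380 − $2,900 = $34,480.
Year 1: DB = ⌊$37,380 × 200%/4⌋ = $18,690; SL = ⌊$34,480/4⌋ = $8,620 → take DB $18,690. Book value $18,690.
Year 2: DB = ⌊$18,690 × 200%/4⌋ = $9,345; SL = ⌊$15,790/3⌋ = $5,263 → take DB $9,345. Book value $9,345.
Year 3: DB = ⌊$9,345 × 200%/4⌋ = $4,672; SL = ⌊$6,445/2⌋ = $3,222 → take DB $4,672. Book value $4,673.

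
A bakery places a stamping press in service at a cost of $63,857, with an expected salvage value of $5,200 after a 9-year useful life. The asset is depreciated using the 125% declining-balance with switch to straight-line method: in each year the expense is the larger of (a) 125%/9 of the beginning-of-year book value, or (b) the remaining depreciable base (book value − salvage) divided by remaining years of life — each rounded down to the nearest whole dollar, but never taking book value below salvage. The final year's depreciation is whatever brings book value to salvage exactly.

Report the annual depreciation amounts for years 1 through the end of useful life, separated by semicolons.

$8,869; $7,637; $6,576; $5,929; $5,929; $5,929; $5,929; $5,929; $5,930

Depreciable base = $63,857 − $5,200 = $58,657.
Year 1: DB = ⌊$63,857 × 125%/9⌋ = $8,869; SL = ⌊$58,657/9⌋ = $6,517 → take DB $8,869. Book value $54,988.
Year 2: DB = ⌊$54,988 × 125%/9⌋ = $7,637; SL = ⌊$49,788/8⌋ = $6,223 → take DB $7,637. Book value $47,351.
Year 3: DB = ⌊$47,351 × 125%/9⌋ = $6,576; SL = ⌊$42,151/7⌋ = $6,021 → take DB $6,576. Book value $40,775.
Year 4: DB = ⌊$40,775 × 125%/9⌋ = $5,663; SL = ⌊$35,575/6⌋ = $5,929 → take SL $5,929. Book value $34,846.
Year 5: DB = ⌊$34,846 × 125%/9⌋ = $4,839; SL = ⌊$29,646/5⌋ = $5,929 → take SL $5,929. Book value $28,917.
Year 6: DB = ⌊$28,917 × 125%/9⌋ = $4,016; SL = ⌊$23,717/4⌋ = $5,929 → take SL $5,929. Book value $22,988.
Year 7: DB = ⌊$22,988 × 125%/9⌋ = $3,192; SL = ⌊$17,788/3⌋ = $5,929 → take SL $5,929. Book value $17,059.
Year 8: DB = ⌊$17,059 × 125%/9⌋ = $2,369; SL = ⌊$11,859/2⌋ = $5,929 → take SL $5,929. Book value $11,130.
Year 9 (final): $11,130 − $5,200 = $5,930. Book value $5,200.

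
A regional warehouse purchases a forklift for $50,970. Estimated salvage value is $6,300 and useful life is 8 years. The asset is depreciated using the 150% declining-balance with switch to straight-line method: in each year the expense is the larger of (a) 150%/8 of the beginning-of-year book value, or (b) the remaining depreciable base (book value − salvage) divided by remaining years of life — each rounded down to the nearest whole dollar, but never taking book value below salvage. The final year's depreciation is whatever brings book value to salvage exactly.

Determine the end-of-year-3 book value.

$27,340

Depreciable base = $50,970 − $6,300 = $44,670.
Year 1: DB = ⌊$50,970 × 150%/8⌋ = $9,556; SL = ⌊$44,670/8⌋ = $5,583 → take DB $9,556. Book value $41,414.
Year 2: DB = ⌊$41,414 × 150%/8⌋ = $7,765; SL = ⌊$35,114/7⌋ = $5,016 → take DB $7,765. Book value $33,649.
Year 3: DB = ⌊$33,649 × 150%/8⌋ = $6,309; SL = ⌊$27,349/6⌋ = $4,558 → take DB $6,309. Book value $27,340.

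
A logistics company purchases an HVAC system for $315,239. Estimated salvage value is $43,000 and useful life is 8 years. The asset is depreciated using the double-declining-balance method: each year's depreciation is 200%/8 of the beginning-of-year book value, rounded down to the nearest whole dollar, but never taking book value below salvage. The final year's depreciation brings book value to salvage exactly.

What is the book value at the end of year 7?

Depreciable base = $315,239 − $43,000 = $272,239.
Year 1: ⌊$315,239 × 200%/8⌋ = $78,809. Book value $236,430.
Year 2: ⌊$236,430 × 200%/8⌋ = $59,107. Book value $177,323.
Year 3: ⌊$177,323 × 200%/8⌋ = $44,330. Book value $132,993.
Year 4: ⌊$132,993 × 200%/8⌋ = $33,248. Book value $99,745.
Year 5: ⌊$99,745 × 200%/8⌋ = $24,936. Book value $74,809.
Year 6: ⌊$74,809 × 200%/8⌋ = $18,702. Book value $56,107.
Year 7: ⌊$56,107 × 200%/8⌋ = $14,026, capped at $13,107. Book value $43,000.

$43,000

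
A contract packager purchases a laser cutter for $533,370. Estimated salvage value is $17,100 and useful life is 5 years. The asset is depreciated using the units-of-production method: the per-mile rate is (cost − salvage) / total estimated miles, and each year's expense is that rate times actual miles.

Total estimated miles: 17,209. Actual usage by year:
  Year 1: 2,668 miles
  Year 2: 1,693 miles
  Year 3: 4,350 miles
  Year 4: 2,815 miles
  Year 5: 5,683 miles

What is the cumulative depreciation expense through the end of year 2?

$130,830

Depreciable base = $533,370 − $17,100 = $516,270.
Rate = $516,270 / 17,209 miles = $30 per mile.
Year 1: 2,668 × $30 = $80,040. Book value $453,330.
Year 2: 1,693 × $30 = $50,790. Book value $402,540.
Accumulated through year 2 = $533,370 − $402,540 = $130,830.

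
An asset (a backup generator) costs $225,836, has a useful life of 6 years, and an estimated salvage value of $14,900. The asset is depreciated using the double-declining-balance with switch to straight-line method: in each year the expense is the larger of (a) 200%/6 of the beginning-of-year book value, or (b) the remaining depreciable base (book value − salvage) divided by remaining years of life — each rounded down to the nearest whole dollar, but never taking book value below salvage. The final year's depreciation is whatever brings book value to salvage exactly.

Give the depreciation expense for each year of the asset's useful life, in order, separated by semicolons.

$75,278; $50,186; $33,457; $22,305; $14,870; $14,840

Depreciable base = $225,836 − $14,900 = $210,936.
Year 1: DB = ⌊$225,836 × 200%/6⌋ = $75,278; SL = ⌊$210,936/6⌋ = $35,156 → take DB $75,278. Book value $150,558.
Year 2: DB = ⌊$150,558 × 200%/6⌋ = $50,186; SL = ⌊$135,658/5⌋ = $27,131 → take DB $50,186. Book value $100,372.
Year 3: DB = ⌊$100,372 × 200%/6⌋ = $33,457; SL = ⌊$85,472/4⌋ = $21,368 → take DB $33,457. Book value $66,915.
Year 4: DB = ⌊$66,915 × 200%/6⌋ = $22,305; SL = ⌊$52,015/3⌋ = $17,338 → take DB $22,305. Book value $44,610.
Year 5: DB = ⌊$44,610 × 200%/6⌋ = $14,870; SL = ⌊$29,710/2⌋ = $14,855 → take DB $14,870. Book value $29,740.
Year 6 (final): $29,740 − $14,900 = $14,840. Book value $14,900.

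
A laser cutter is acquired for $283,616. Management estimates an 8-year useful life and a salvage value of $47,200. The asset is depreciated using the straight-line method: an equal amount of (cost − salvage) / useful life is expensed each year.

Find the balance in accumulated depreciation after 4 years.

$118,208

Depreciable base = $283,616 − $47,200 = $236,416.
Annual expense = $236,416 / 8 = $29,552.
End of year 1: book value $254,064.
End of year 2: book value $224,512.
End of year 3: book value $194,960.
End of year 4: book value $165,408.
Accumulated through year 4 = $283,616 − $165,408 = $118,208.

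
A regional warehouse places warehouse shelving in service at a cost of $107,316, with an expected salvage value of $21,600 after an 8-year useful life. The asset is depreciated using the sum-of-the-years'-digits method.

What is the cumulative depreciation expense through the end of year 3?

Depreciable base = $107,316 − $21,600 = $85,716.
Sum of the years' digits = 8+7+6+5+4+3+2+1 = 36.
Year 1: $85,716 × 8/36 = $19,048. Book value $88,268.
Year 2: $85,716 × 7/36 = $16,667. Book value $71,601.
Year 3: $85,716 × 6/36 = $14,286. Book value $57,315.
Accumulated through year 3 = $107,316 − $57,315 = $50,001.

$50,001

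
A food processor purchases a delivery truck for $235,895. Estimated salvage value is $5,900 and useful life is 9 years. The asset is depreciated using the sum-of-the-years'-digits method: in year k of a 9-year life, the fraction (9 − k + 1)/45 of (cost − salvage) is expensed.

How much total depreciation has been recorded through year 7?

$214,662

Depreciable base = $235,895 − $5,900 = $229,995.
Sum of the years' digits = 9+8+7+6+5+4+3+2+1 = 45.
Year 1: $229,995 × 9/45 = $45,999. Book value $189,896.
Year 2: $229,995 × 8/45 = $40,888. Book value $149,008.
Year 3: $229,995 × 7/45 = $35,777. Book value $113,231.
Year 4: $229,995 × 6/45 = $30,666. Book value $82,565.
Year 5: $229,995 × 5/45 = $25,555. Book value $57,010.
Year 6: $229,995 × 4/45 = $20,444. Book value $36,566.
Year 7: $229,995 × 3/45 = $15,333. Book value $21,233.
Accumulated through year 7 = $235,895 − $21,233 = $214,662.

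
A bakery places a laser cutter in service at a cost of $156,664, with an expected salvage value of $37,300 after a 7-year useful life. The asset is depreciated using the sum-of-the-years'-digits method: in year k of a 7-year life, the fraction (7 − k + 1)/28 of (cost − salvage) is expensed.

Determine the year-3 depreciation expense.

Depreciable base = $156,664 − $37,300 = $119,364.
Sum of the years' digits = 7+6+5+4+3+2+1 = 28.
Year 1: $119,364 × 7/28 = $29,841. Book value $126,823.
Year 2: $119,364 × 6/28 = $25,578. Book value $101,245.
Year 3: $119,364 × 5/28 = $21,315. Book value $79,930.

$21,315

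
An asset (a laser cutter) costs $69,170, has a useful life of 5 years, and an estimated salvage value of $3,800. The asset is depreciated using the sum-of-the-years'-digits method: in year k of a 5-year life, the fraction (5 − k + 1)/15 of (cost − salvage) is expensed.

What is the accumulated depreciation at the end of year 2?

$39,222

Depreciable base = $69,170 − $3,800 = $65,370.
Sum of the years' digits = 5+4+3+2+1 = 15.
Year 1: $65,370 × 5/15 = $21,790. Book value $47,380.
Year 2: $65,370 × 4/15 = $17,432. Book value $29,948.
Accumulated through year 2 = $69,170 − $29,948 = $39,222.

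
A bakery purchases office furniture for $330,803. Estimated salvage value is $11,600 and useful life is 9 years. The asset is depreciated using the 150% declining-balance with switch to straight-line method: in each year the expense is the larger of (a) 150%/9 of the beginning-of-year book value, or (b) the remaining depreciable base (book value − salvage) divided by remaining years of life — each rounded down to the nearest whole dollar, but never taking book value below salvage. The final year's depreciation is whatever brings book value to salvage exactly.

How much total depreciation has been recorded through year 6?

$230,443

Depreciable base = $330,803 − $11,600 = $319,203.
Year 1: DB = ⌊$330,803 × 150%/9⌋ = $55,133; SL = ⌊$319,203/9⌋ = $35,467 → take DB $55,133. Book value $275,670.
Year 2: DB = ⌊$275,670 × 150%/9⌋ = $45,945; SL = ⌊$264,070/8⌋ = $33,008 → take DB $45,945. Book value $229,725.
Year 3: DB = ⌊$229,725 × 150%/9⌋ = $38,287; SL = ⌊$218,125/7⌋ = $31,160 → take DB $38,287. Book value $191,438.
Year 4: DB = ⌊$191,438 × 150%/9⌋ = $31,906; SL = ⌊$179,838/6⌋ = $29,973 → take DB $31,906. Book value $159,532.
Year 5: DB = ⌊$159,532 × 150%/9⌋ = $26,588; SL = ⌊$147,932/5⌋ = $29,586 → take SL $29,586. Book value $129,946.
Year 6: DB = ⌊$129,946 × 150%/9⌋ = $21,657; SL = ⌊$118,346/4⌋ = $29,586 → take SL $29,586. Book value $100,360.
Accumulated through year 6 = $330,803 − $100,360 = $230,443.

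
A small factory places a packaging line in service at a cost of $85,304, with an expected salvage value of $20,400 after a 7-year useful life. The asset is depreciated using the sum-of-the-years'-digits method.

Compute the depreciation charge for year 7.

Depreciable base = $85,304 − $20,400 = $64,904.
Sum of the years' digits = 7+6+5+4+3+2+1 = 28.
Year 1: $64,904 × 7/28 = $16,226. Book value $69,078.
Year 2: $64,904 × 6/28 = $13,908. Book value $55,170.
Year 3: $64,904 × 5/28 = $11,590. Book value $43,580.
Year 4: $64,904 × 4/28 = $9,272. Book value $34,308.
Year 5: $64,904 × 3/28 = $6,954. Book value $27,354.
Year 6: $64,904 × 2/28 = $4,636. Book value $22,718.
Year 7: $64,904 × 1/28 = $2,318. Book value $20,400.

$2,318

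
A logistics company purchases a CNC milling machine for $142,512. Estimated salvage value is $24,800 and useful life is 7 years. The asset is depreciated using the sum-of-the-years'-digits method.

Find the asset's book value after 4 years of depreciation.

Depreciable base = $142,512 − $24,800 = $117,712.
Sum of the years' digits = 7+6+5+4+3+2+1 = 28.
Year 1: $117,712 × 7/28 = $29,428. Book value $113,084.
Year 2: $117,712 × 6/28 = $25,224. Book value $87,860.
Year 3: $117,712 × 5/28 = $21,020. Book value $66,840.
Year 4: $117,712 × 4/28 = $16,816. Book value $50,024.

$50,024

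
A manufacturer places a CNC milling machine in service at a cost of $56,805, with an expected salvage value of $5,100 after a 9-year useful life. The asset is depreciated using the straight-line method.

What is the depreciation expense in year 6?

Depreciable base = $56,805 − $5,100 = $51,705.
Annual expense = $51,705 / 9 = $5,745.

$5,745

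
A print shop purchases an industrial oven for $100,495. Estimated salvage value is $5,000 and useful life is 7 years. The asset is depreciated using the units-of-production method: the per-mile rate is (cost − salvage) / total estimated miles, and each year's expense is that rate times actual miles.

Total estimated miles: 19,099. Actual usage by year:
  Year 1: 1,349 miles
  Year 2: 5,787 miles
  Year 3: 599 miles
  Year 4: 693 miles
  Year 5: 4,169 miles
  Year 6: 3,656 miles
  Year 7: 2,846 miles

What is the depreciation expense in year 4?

Depreciable base = $100,495 − $5,000 = $95,495.
Rate = $95,495 / 19,099 miles = $5 per mile.
Year 1: 1,349 × $5 = $6,745. Book value $93,750.
Year 2: 5,787 × $5 = $28,935. Book value $64,815.
Year 3: 599 × $5 = $2,995. Book value $61,820.
Year 4: 693 × $5 = $3,465. Book value $58,355.

$3,465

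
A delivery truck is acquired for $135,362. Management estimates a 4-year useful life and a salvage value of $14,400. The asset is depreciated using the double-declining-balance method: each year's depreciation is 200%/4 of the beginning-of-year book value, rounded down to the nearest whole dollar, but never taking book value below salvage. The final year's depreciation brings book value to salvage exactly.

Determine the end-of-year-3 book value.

$16,921

Depreciable base = $135,362 − $14,400 = $120,962.
Year 1: ⌊$135,362 × 200%/4⌋ = $67,681. Book value $67,681.
Year 2: ⌊$67,681 × 200%/4⌋ = $33,840. Book value $33,841.
Year 3: ⌊$33,841 × 200%/4⌋ = $16,920. Book value $16,921.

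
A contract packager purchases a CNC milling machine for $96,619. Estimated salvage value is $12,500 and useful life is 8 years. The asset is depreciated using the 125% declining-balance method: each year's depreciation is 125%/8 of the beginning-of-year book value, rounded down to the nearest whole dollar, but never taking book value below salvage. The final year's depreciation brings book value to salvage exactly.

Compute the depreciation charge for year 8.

$16,917

Depreciable base = $96,619 − $12,500 = $84,119.
Year 1: ⌊$96,619 × 125%/8⌋ = $15,096. Book value $81,523.
Year 2: ⌊$81,523 × 125%/8⌋ = $12,737. Book value $68,786.
Year 3: ⌊$68,786 × 125%/8⌋ = $10,747. Book value $58,039.
Year 4: ⌊$58,039 × 125%/8⌋ = $9,068. Book value $48,971.
Year 5: ⌊$48,971 × 125%/8⌋ = $7,651. Book value $41,320.
Year 6: ⌊$41,320 × 125%/8⌋ = $6,456. Book value $34,864.
Year 7: ⌊$34,864 × 125%/8⌋ = $5,447. Book value $29,417.
Year 8 (final): $29,417 − $12,500 = $16,917. Book value $12,500.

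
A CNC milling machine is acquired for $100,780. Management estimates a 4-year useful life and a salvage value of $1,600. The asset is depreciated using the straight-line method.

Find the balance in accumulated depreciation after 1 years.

Depreciable base = $100,780 − $1,600 = $99,180.
Annual expense = $99,180 / 4 = $24,795.
End of year 1: book value $75,985.
Accumulated through year 1 = $100,780 − $75,985 = $24,795.

$24,795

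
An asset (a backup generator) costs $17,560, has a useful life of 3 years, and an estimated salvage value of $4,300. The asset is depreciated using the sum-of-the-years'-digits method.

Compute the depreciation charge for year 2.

$4,420

Depreciable base = $17,560 − $4,300 = $13,260.
Sum of the years' digits = 3+2+1 = 6.
Year 1: $13,260 × 3/6 = $6,630. Book value $10,930.
Year 2: $13,260 × 2/6 = $4,420. Book value $6,510.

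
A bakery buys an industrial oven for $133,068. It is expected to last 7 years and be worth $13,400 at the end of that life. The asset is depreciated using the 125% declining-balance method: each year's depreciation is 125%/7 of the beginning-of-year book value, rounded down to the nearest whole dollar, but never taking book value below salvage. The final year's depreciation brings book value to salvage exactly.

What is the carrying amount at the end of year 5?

$49,767

Depreciable base = $133,068 − $13,400 = $119,668.
Year 1: ⌊$133,068 × 125%/7⌋ = $23,762. Book value $109,306.
Year 2: ⌊$109,306 × 125%/7⌋ = $19,518. Book value $89,788.
Year 3: ⌊$89,788 × 125%/7⌋ = $16,033. Book value $73,755.
Year 4: ⌊$73,755 × 125%/7⌋ = $13,170. Book value $60,585.
Year 5: ⌊$60,585 × 125%/7⌋ = $10,818. Book value $49,767.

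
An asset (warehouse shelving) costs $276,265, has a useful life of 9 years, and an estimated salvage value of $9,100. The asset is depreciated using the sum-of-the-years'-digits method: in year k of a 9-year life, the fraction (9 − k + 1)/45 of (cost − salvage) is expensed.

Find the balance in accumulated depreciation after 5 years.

Depreciable base = $276,265 − $9,100 = $267,165.
Sum of the years' digits = 9+8+7+6+5+4+3+2+1 = 45.
Year 1: $267,165 × 9/45 = $53,433. Book value $222,832.
Year 2: $267,165 × 8/45 = $47,496. Book value $175,336.
Year 3: $267,165 × 7/45 = $41,559. Book value $133,777.
Year 4: $267,165 × 6/45 = $35,622. Book value $98,155.
Year 5: $267,165 × 5/45 = $29,685. Book value $68,470.
Accumulated through year 5 = $276,265 − $68,470 = $207,795.

$207,795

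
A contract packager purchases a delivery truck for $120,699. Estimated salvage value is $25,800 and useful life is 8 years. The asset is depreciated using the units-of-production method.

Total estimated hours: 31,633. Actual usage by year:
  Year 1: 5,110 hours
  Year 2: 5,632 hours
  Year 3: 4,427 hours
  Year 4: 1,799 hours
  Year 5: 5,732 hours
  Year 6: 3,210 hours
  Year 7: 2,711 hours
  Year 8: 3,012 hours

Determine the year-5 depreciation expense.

$17,196

Depreciable base = $120,699 − $25,800 = $94,899.
Rate = $94,899 / 31,633 hours = $3 per hour.
Year 1: 5,110 × $3 = $15,330. Book value $105,369.
Year 2: 5,632 × $3 = $16,896. Book value $88,473.
Year 3: 4,427 × $3 = $13,281. Book value $75,192.
Year 4: 1,799 × $3 = $5,397. Book value $69,795.
Year 5: 5,732 × $3 = $17,196. Book value $52,599.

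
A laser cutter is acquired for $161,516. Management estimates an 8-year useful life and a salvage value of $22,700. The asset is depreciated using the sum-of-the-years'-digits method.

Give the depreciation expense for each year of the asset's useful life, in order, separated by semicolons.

$30,848; $26,992; $23,136; $19,280; $15,424; $11,568; $7,712; $3,856

Depreciable base = $161,516 − $22,700 = $138,816.
Sum of the years' digits = 8+7+6+5+4+3+2+1 = 36.
Year 1: $138,816 × 8/36 = $30,848. Book value $130,668.
Year 2: $138,816 × 7/36 = $26,992. Book value $103,676.
Year 3: $138,816 × 6/36 = $23,136. Book value $80,540.
Year 4: $138,816 × 5/36 = $19,280. Book value $61,260.
Year 5: $138,816 × 4/36 = $15,424. Book value $45,836.
Year 6: $138,816 × 3/36 = $11,568. Book value $34,268.
Year 7: $138,816 × 2/36 = $7,712. Book value $26,556.
Year 8: $138,816 × 1/36 = $3,856. Book value $22,700.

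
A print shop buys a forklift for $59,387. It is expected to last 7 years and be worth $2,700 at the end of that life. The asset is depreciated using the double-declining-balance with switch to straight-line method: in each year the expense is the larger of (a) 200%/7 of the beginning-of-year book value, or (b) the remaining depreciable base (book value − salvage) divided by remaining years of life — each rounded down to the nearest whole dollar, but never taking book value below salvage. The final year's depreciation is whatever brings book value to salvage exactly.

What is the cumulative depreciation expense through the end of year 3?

Depreciable base = $59,387 − $2,700 = $56,687.
Year 1: DB = ⌊$59,387 × 200%/7⌋ = $16,967; SL = ⌊$56,687/7⌋ = $8,098 → take DB $16,967. Book value $42,420.
Year 2: DB = ⌊$42,420 × 200%/7⌋ = $12,120; SL = ⌊$39,720/6⌋ = $6,620 → take DB $12,120. Book value $30,300.
Year 3: DB = ⌊$30,300 × 200%/7⌋ = $8,657; SL = ⌊$27,600/5⌋ = $5,520 → take DB $8,657. Book value $21,643.
Accumulated through year 3 = $59,387 − $21,643 = $37,744.

$37,744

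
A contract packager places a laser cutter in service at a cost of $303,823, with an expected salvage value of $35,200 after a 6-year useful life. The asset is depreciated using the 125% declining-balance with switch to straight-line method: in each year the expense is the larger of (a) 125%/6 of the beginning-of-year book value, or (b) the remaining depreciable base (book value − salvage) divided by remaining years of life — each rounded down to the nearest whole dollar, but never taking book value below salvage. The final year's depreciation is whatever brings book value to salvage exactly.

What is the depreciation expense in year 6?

Depreciable base = $303,823 − $35,200 = $268,623.
Year 1: DB = ⌊$303,823 × 125%/6⌋ = $63,296; SL = ⌊$268,623/6⌋ = $44,770 → take DB $63,296. Book value $240,527.
Year 2: DB = ⌊$240,527 × 125%/6⌋ = $50,109; SL = ⌊$205,327/5⌋ = $41,065 → take DB $50,109. Book value $190,418.
Year 3: DB = ⌊$190,418 × 125%/6⌋ = $39,670; SL = ⌊$155,218/4⌋ = $38,804 → take DB $39,670. Book value $150,748.
Year 4: DB = ⌊$150,748 × 125%/6⌋ = $31,405; SL = ⌊$115,548/3⌋ = $38,516 → take SL $38,516. Book value $112,232.
Year 5: DB = ⌊$112,232 × 125%/6⌋ = $23,381; SL = ⌊$77,032/2⌋ = $38,516 → take SL $38,516. Book value $73,716.
Year 6 (final): $73,716 − $35,200 = $38,516. Book value $35,200.

$38,516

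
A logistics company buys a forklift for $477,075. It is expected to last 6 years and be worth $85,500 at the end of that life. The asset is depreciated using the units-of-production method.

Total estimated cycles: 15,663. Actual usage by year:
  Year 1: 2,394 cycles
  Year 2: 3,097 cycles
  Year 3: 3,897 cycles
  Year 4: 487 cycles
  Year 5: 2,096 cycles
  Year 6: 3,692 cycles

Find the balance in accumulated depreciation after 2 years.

Depreciable base = $477,075 − $85,500 = $391,575.
Rate = $391,575 / 15,663 cycles = $25 per cycle.
Year 1: 2,394 × $25 = $59,850. Book value $417,225.
Year 2: 3,097 × $25 = $77,425. Book value $339,800.
Accumulated through year 2 = $477,075 − $339,800 = $137,275.

$137,275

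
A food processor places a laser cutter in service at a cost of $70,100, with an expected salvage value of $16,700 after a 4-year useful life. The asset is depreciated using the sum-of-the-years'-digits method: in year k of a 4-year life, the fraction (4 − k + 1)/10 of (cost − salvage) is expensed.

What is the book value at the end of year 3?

Depreciable base = $70,100 − $16,700 = $53,400.
Sum of the years' digits = 4+3+2+1 = 10.
Year 1: $53,400 × 4/10 = $21,360. Book value $48,740.
Year 2: $53,400 × 3/10 = $16,020. Book value $32,720.
Year 3: $53,400 × 2/10 = $10,680. Book value $22,040.

$22,040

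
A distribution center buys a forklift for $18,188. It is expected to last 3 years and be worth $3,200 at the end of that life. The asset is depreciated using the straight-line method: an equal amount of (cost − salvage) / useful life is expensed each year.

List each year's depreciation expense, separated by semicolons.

Depreciable base = $18,188 − $3,200 = $14,988.
Annual expense = $14,988 / 3 = $4,996.
End of year 1: book value $13,192.
End of year 2: book value $8,196.
End of year 3: book value $3,200.

$4,996; $4,996; $4,996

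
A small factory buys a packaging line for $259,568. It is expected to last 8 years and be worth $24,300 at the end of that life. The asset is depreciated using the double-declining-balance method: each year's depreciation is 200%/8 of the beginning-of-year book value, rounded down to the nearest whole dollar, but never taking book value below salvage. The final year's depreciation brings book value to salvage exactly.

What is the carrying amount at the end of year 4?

$82,130

Depreciable base = $259,568 − $24,300 = $235,268.
Year 1: ⌊$259,568 × 200%/8⌋ = $64,892. Book value $194,676.
Year 2: ⌊$194,676 × 200%/8⌋ = $48,669. Book value $146,007.
Year 3: ⌊$146,007 × 200%/8⌋ = $36,501. Book value $109,506.
Year 4: ⌊$109,506 × 200%/8⌋ = $27,376. Book value $82,130.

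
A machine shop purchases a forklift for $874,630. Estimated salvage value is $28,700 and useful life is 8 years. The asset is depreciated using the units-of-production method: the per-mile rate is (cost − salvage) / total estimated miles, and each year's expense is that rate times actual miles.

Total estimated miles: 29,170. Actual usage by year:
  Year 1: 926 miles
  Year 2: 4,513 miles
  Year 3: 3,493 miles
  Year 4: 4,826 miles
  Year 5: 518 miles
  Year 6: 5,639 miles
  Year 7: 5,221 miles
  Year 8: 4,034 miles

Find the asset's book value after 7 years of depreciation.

Depreciable base = $874,630 − $28,700 = $845,930.
Rate = $845,930 / 29,170 miles = $29 per mile.
Year 1: 926 × $29 = $26,854. Book value $847,776.
Year 2: 4,513 × $29 = $130,877. Book value $716,899.
Year 3: 3,493 × $29 = $101,297. Book value $615,602.
Year 4: 4,826 × $29 = $139,954. Book value $475,648.
Year 5: 518 × $29 = $15,022. Book value $460,626.
Year 6: 5,639 × $29 = $163,531. Book value $297,095.
Year 7: 5,221 × $29 = $151,409. Book value $145,686.

$145,686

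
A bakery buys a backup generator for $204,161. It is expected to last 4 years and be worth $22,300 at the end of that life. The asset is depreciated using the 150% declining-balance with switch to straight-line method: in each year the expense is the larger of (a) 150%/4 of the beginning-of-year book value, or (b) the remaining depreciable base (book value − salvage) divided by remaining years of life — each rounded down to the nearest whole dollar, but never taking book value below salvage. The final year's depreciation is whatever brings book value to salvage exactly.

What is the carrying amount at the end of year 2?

$79,751

Depreciable base = $204,161 − $22,300 = $181,861.
Year 1: DB = ⌊$204,161 × 150%/4⌋ = $76,560; SL = ⌊$181,861/4⌋ = $45,465 → take DB $76,560. Book value $127,601.
Year 2: DB = ⌊$127,601 × 150%/4⌋ = $47,850; SL = ⌊$105,301/3⌋ = $35,100 → take DB $47,850. Book value $79,751.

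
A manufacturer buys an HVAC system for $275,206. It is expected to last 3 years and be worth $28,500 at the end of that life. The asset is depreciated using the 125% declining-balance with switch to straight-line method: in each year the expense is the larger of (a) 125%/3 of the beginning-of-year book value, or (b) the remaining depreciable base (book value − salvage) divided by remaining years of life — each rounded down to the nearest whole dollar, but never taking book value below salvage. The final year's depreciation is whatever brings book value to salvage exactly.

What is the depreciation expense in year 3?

$65,147

Depreciable base = $275,206 − $28,500 = $246,706.
Year 1: DB = ⌊$275,206 × 125%/3⌋ = $114,669; SL = ⌊$246,706/3⌋ = $82,235 → take DB $114,669. Book value $160,537.
Year 2: DB = ⌊$160,537 × 125%/3⌋ = $66,890; SL = ⌊$132,037/2⌋ = $66,018 → take DB $66,890. Book value $93,647.
Year 3 (final): $93,647 − $28,500 = $65,147. Book value $28,500.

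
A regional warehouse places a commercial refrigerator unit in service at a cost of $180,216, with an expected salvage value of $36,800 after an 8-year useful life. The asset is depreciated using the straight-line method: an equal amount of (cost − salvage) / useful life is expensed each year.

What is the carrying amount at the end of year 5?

Depreciable base = $180,216 − $36,800 = $143,416.
Annual expense = $143,416 / 8 = $17,927.
End of year 1: book value $162,289.
End of year 2: book value $144,362.
End of year 3: book value $126,435.
End of year 4: book value $108,508.
End of year 5: book value $90,581.

$90,581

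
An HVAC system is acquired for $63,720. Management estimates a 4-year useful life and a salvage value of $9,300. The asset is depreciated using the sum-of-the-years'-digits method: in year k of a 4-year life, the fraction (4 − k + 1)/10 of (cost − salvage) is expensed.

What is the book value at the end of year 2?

Depreciable base = $63,720 − $9,300 = $54,420.
Sum of the years' digits = 4+3+2+1 = 10.
Year 1: $54,420 × 4/10 = $21,768. Book value $41,952.
Year 2: $54,420 × 3/10 = $16,326. Book value $25,626.

$25,626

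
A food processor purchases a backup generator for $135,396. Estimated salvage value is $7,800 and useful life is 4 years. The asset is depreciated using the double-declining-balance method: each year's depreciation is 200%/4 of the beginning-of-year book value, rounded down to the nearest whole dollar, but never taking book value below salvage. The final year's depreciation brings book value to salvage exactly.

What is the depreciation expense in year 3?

$16,924

Depreciable base = $135,396 − $7,800 = $127,596.
Year 1: ⌊$135,396 × 200%/4⌋ = $67,698. Book value $67,698.
Year 2: ⌊$67,698 × 200%/4⌋ = $33,849. Book value $33,849.
Year 3: ⌊$33,849 × 200%/4⌋ = $16,924. Book value $16,925.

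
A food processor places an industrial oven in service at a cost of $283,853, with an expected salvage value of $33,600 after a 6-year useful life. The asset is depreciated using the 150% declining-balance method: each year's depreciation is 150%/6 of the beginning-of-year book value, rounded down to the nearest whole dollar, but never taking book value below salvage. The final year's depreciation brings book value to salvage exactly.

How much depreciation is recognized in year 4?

Depreciable base = $283,853 − $33,600 = $250,253.
Year 1: ⌊$283,853 × 150%/6⌋ = $70,963. Book value $212,890.
Year 2: ⌊$212,890 × 150%/6⌋ = $53,222. Book value $159,668.
Year 3: ⌊$159,668 × 150%/6⌋ = $39,917. Book value $119,751.
Year 4: ⌊$119,751 × 150%/6⌋ = $29,937. Book value $89,814.

$29,937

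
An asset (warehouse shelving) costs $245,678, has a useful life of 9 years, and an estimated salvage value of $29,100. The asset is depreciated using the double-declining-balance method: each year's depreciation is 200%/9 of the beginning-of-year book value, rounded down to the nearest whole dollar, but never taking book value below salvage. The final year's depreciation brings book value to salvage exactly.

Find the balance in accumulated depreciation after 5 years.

Depreciable base = $245,678 − $29,100 = $216,578.
Year 1: ⌊$245,678 × 200%/9⌋ = $54,595. Book value $191,083.
Year 2: ⌊$191,083 × 200%/9⌋ = $42,462. Book value $148,621.
Year 3: ⌊$148,621 × 200%/9⌋ = $33,026. Book value $115,595.
Year 4: ⌊$115,595 × 200%/9⌋ = $25,687. Book value $89,908.
Year 5: ⌊$89,908 × 200%/9⌋ = $19,979. Book value $69,929.
Accumulated through year 5 = $245,678 − $69,929 = $175,749.

$175,749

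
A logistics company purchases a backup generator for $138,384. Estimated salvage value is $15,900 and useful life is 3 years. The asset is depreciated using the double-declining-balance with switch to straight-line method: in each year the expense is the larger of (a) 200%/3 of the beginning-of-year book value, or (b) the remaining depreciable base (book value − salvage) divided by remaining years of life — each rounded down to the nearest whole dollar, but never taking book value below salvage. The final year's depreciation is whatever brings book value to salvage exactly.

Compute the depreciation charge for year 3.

Depreciable base = $138,384 − $15,900 = $122,484.
Year 1: DB = ⌊$138,384 × 200%/3⌋ = $92,256; SL = ⌊$122,484/3⌋ = $40,828 → take DB $92,256. Book value $46,128.
Year 2: DB = ⌊$46,128 × 200%/3⌋ = $30,752; SL = ⌊$30,228/2⌋ = $15,114 → take DB $30,752, capped at $30,228. Book value $15,900.
Year 3 (final): $15,900 − $15,900 = $0. Book value $15,900.

$0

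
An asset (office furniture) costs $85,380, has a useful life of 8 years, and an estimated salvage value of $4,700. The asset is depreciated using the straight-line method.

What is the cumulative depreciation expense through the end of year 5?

$50,425

Depreciable base = $85,380 − $4,700 = $80,680.
Annual expense = $80,680 / 8 = $10,085.
End of year 1: book value $75,295.
End of year 2: book value $65,210.
End of year 3: book value $55,125.
End of year 4: book value $45,040.
End of year 5: book value $34,955.
Accumulated through year 5 = $85,380 − $34,955 = $50,425.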